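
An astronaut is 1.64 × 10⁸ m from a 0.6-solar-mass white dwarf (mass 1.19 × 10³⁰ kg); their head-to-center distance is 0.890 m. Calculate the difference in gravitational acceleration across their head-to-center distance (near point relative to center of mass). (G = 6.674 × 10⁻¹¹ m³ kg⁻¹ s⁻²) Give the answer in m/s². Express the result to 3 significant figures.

3.20 × 10⁻⁵ m/s²

Δg = 2GMr/d³
   = 2 × (6.674 × 10⁻¹¹) × (1.19 × 10³⁰) × (0.890) / (1.64 × 10⁸)³
   = 3.20 × 10⁻⁵ m/s²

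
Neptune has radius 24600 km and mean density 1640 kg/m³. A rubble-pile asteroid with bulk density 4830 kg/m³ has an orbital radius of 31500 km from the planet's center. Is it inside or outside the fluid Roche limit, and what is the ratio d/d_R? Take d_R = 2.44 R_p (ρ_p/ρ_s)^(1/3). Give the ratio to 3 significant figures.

d_R = 2.44 × (24600 km) × (1640/4830)^(1/3) = 41880 km
d/d_R = (31500) / (41880) = 0.752
Since d/d_R < 1, the body is inside the Roche limit.

inside; d/d_R ≈ 0.752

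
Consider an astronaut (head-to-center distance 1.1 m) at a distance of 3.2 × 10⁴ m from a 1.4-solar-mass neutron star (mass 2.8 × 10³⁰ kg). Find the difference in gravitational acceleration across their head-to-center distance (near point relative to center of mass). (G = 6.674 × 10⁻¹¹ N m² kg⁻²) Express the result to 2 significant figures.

1.3 × 10⁷ m/s²

a_tidal = 2GMr/d³
        = 2 × (6.674 × 10⁻¹¹) × (2.8 × 10³⁰) × (1.1) / (3.2 × 10⁴)³
        = 1.3 × 10⁷ m/s²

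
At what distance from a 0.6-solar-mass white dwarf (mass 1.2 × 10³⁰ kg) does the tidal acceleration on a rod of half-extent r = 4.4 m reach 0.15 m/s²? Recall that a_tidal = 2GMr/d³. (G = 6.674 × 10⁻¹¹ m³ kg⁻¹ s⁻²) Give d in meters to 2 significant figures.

2GMr/d³ = a_tidal  ⇒  d = (2GMr / a_tidal)^(1/3)
d = (2 × 6.674×10⁻¹¹ × (1.2 × 10³⁰) × (4.4) / (0.15))^(1/3)
  = 1.7 × 10⁷ m

1.7 × 10⁷ m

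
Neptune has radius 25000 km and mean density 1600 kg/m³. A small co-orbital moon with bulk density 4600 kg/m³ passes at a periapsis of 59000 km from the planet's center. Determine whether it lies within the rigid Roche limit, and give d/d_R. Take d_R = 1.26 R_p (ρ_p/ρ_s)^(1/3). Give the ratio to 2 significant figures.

d_R = 1.26 × (25000 km) × (1600/4600)^(1/3) = 22150 km
d/d_R = (59000) / (22150) = 2.7
Since d/d_R > 1, the body is outside the Roche limit.

outside; d/d_R ≈ 2.7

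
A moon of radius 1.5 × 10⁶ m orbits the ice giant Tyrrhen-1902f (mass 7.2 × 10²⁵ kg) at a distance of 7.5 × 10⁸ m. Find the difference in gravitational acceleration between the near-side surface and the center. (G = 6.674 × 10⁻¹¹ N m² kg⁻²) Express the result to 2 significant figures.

3.4 × 10⁻⁵ m/s²

Differencing GM/(d−r)² and GM/d² to first order in r/d gives 2GMr/d³.
Δa = 2GMr/d³
   = 2 × (6.674 × 10⁻¹¹) × (7.2 × 10²⁵) × (1.5 × 10⁶) / (7.5 × 10⁸)³
   = 3.4 × 10⁻⁵ m/s²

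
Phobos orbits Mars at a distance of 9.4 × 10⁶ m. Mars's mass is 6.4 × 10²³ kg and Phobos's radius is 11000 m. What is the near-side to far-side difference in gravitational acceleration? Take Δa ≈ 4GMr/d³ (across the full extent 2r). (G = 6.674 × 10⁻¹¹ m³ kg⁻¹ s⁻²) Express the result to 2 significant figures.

Δg = 4GMr/d³
   = 4 × (6.674 × 10⁻¹¹) × (6.4 × 10²³) × (11000) / (9.4 × 10⁶)³
   = 2.3 × 10⁻³ m/s²

2.3 × 10⁻³ m/s²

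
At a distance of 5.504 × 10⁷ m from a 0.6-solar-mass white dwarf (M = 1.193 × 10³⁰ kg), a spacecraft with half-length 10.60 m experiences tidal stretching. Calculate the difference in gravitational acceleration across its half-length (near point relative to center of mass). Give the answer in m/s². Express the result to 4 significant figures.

1.012 × 10⁻² m/s²

Δg = 2GMr/d³
   = 2 × (6.674 × 10⁻¹¹) × (1.193 × 10³⁰) × (10.60) / (5.504 × 10⁷)³
   = 1.012 × 10⁻² m/s²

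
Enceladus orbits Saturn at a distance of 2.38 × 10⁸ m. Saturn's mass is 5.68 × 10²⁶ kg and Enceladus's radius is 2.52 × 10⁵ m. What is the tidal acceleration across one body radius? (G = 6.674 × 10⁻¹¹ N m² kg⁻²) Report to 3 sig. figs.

1.42 × 10⁻³ m/s²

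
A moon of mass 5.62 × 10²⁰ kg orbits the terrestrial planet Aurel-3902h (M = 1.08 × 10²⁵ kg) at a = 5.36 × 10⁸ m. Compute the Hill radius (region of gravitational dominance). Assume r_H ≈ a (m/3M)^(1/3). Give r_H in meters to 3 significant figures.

r_H ≈ a (m/3M)^(1/3)
    = (5.36 × 10⁸) × (5.62 × 10²⁰ / (3 × 1.08 × 10²⁵))^(1/3)
    = 1.39 × 10⁷ m

1.39 × 10⁷ m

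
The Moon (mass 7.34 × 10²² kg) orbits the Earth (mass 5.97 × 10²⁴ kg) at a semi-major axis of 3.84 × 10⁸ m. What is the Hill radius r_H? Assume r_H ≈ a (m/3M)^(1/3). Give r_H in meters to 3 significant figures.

r_H ≈ a (m/3M)^(1/3)
    = (3.84 × 10⁸) × (7.34 × 10²² / (3 × 5.97 × 10²⁴))^(1/3)
    = 6.15 × 10⁷ m

6.15 × 10⁷ m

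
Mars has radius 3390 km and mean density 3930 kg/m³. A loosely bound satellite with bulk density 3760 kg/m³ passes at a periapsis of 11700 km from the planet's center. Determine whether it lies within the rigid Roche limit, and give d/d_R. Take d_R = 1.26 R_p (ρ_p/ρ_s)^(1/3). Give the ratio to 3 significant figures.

outside; d/d_R ≈ 2.70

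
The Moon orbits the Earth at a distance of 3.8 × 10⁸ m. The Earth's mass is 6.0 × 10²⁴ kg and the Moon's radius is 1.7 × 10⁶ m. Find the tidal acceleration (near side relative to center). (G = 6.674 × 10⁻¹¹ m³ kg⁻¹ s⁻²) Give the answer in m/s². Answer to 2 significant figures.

Δg = 2GMr/d³
   = 2 × (6.674 × 10⁻¹¹) × (6.0 × 10²⁴) × (1.7 × 10⁶) / (3.8 × 10⁸)³
   = 2.5 × 10⁻⁵ m/s²

2.5 × 10⁻⁵ m/s²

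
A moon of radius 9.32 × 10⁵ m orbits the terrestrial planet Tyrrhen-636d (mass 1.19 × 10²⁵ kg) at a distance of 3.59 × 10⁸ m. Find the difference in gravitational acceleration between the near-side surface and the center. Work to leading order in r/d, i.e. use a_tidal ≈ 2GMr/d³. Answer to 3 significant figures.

3.20 × 10⁻⁵ m/s²

Differencing GM/(d−r)² and GM/d² to first order in r/d gives 2GMr/d³.
a_tidal = 2GMr/d³
        = 2 × (6.674 × 10⁻¹¹) × (1.19 × 10²⁵) × (9.32 × 10⁵) / (3.59 × 10⁸)³
        = 3.20 × 10⁻⁵ m/s²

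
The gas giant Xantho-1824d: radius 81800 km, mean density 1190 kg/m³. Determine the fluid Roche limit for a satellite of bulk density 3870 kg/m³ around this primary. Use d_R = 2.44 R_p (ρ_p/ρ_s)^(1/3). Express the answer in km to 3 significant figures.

1.35 × 10⁵ km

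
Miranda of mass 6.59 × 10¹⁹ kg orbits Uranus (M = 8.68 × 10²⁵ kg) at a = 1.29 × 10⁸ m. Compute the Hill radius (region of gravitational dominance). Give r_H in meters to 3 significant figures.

r_H ≈ a (m/3M)^(1/3)
    = (1.29 × 10⁸) × (6.59 × 10¹⁹ / (3 × 8.68 × 10²⁵))^(1/3)
    = 8.16 × 10⁵ m

8.16 × 10⁵ m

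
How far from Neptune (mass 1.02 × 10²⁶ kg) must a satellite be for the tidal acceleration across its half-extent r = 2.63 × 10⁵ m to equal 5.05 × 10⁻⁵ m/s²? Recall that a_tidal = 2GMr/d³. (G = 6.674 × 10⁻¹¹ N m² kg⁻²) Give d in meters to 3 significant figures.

2GMr/d³ = a_tidal  ⇒  d = (2GMr / a_tidal)^(1/3)
d = (2 × 6.674×10⁻¹¹ × (1.02 × 10²⁶) × (2.63 × 10⁵) / (5.05 × 10⁻⁵))^(1/3)
  = 4.14 × 10⁸ m

4.14 × 10⁸ m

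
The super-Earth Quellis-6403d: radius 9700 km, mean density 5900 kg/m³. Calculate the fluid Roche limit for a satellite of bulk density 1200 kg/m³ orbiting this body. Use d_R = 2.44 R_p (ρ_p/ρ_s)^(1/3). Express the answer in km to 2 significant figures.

d_R = 2.44 × 9700 km × (5900/1200)^(1/3)
    = 40000 km

40000 km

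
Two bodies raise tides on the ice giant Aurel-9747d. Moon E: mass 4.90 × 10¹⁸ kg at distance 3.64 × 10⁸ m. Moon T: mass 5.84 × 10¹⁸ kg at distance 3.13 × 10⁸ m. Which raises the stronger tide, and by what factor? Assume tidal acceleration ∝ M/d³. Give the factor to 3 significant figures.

The tide-raising term goes as M/d³ (the gradient of a 1/d² field).
Moon E: (4.90 × 10¹⁸) / (3.64 × 10⁸)³ = 1.016 × 10⁻⁷
Moon T: (5.84 × 10¹⁸) / (3.13 × 10⁸)³ = 1.904 × 10⁻⁷
Ratio (larger/smaller) = 1.87

Moon T, by a factor of ≈ 1.87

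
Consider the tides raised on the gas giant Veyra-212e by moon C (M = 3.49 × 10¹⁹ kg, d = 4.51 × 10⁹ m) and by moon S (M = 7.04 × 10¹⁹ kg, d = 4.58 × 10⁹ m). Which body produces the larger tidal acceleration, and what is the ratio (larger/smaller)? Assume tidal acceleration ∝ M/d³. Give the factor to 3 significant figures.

Tidal stretch scales as M/d³; compute that for each body.
Moon C: (3.49 × 10¹⁹) / (4.51 × 10⁹)³ = 3.804 × 10⁻¹⁰
Moon S: (7.04 × 10¹⁹) / (4.58 × 10⁹)³ = 7.328 × 10⁻¹⁰
Ratio (larger/smaller) = 1.93

Moon S, by a factor of ≈ 1.93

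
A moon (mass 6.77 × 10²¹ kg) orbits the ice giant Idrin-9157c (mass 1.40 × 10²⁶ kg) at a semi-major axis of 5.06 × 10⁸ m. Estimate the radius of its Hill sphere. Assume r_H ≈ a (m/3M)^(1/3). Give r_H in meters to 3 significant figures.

1.28 × 10⁷ m

r_H ≈ a (m/3M)^(1/3)
    = (5.06 × 10⁸) × (6.77 × 10²¹ / (3 × 1.40 × 10²⁶))^(1/3)
    = 1.28 × 10⁷ m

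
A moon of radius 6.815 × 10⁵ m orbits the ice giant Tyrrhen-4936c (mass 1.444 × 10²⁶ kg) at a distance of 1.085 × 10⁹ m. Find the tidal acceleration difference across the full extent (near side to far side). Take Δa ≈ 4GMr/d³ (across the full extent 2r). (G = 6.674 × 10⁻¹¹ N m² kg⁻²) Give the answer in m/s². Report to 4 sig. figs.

2.057 × 10⁻⁵ m/s²

Δg = 4GMr/d³
   = 4 × (6.674 × 10⁻¹¹) × (1.444 × 10²⁶) × (6.815 × 10⁵) / (1.085 × 10⁹)³
   = 2.057 × 10⁻⁵ m/s²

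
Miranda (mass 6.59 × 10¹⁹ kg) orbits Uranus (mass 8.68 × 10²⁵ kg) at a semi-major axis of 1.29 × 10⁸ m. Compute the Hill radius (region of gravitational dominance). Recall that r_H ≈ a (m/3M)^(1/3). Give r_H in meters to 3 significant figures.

r_H ≈ a (m/3M)^(1/3)
    = (1.29 × 10⁸) × (6.59 × 10¹⁹ / (3 × 8.68 × 10²⁵))^(1/3)
    = 8.16 × 10⁵ m

8.16 × 10⁵ m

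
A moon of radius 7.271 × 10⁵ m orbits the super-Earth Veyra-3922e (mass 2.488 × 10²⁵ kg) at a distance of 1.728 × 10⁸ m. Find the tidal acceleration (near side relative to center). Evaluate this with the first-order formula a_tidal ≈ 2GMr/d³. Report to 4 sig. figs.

Differencing GM/(d−r)² and GM/d² to first order in r/d gives 2GMr/d³.
Δa = 2GMr/d³
   = 2 × (6.674 × 10⁻¹¹) × (2.488 × 10²⁵) × (7.271 × 10⁵) / (1.728 × 10⁸)³
   = 4.680 × 10⁻⁴ m/s²

4.680 × 10⁻⁴ m/s²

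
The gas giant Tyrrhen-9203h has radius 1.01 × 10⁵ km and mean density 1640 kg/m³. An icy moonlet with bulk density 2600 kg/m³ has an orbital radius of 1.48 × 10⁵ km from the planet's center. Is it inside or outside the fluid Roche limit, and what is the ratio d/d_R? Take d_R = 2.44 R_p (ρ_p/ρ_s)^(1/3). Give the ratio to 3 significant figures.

inside; d/d_R ≈ 0.700

d_R = 2.44 × (1.01 × 10⁵ km) × (1640/2600)^(1/3) = 2.113 × 10⁵ km
d/d_R = (1.48 × 10⁵) / (2.113 × 10⁵) = 0.700
Since d/d_R < 1, the body is inside the Roche limit.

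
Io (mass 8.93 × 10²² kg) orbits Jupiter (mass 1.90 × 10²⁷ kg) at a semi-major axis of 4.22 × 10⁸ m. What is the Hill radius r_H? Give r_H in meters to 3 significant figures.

1.06 × 10⁷ m

r_H ≈ a (m/3M)^(1/3)
    = (4.22 × 10⁸) × (8.93 × 10²² / (3 × 1.90 × 10²⁷))^(1/3)
    = 1.06 × 10⁷ m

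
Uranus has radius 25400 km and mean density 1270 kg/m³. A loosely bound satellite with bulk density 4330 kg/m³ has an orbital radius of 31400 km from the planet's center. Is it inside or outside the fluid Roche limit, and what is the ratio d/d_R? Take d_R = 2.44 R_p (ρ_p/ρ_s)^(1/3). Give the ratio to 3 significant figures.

inside; d/d_R ≈ 0.763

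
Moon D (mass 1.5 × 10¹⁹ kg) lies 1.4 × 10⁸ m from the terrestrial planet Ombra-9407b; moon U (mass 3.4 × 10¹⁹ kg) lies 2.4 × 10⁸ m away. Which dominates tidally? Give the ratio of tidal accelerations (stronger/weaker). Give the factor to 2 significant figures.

The tide-raising term goes as M/d³ (the gradient of a 1/d² field).
Moon D: (1.5 × 10¹⁹) / (1.4 × 10⁸)³ = 5.466 × 10⁻⁶
Moon U: (3.4 × 10¹⁹) / (2.4 × 10⁸)³ = 2.459 × 10⁻⁶
Ratio (larger/smaller) = 2.2

Moon D, by a factor of ≈ 2.2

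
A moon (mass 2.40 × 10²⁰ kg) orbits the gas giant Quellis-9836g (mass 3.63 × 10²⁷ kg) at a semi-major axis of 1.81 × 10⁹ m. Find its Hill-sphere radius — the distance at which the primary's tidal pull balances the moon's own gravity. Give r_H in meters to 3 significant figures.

r_H ≈ a (m/3M)^(1/3)
    = (1.81 × 10⁹) × (2.40 × 10²⁰ / (3 × 3.63 × 10²⁷))^(1/3)
    = 5.07 × 10⁶ m

5.07 × 10⁶ m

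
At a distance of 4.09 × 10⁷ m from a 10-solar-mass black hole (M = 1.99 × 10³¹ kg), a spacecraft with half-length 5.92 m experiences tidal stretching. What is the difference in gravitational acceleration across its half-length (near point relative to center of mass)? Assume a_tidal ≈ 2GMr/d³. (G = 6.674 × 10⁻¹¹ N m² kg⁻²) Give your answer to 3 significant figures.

2.30 × 10⁻¹ m/s²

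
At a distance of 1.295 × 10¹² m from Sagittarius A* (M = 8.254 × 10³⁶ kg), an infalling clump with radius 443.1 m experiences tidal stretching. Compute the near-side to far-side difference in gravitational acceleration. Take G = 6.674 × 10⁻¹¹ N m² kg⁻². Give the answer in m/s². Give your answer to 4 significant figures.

4.496 × 10⁻⁷ m/s²

a_tidal = 4GMr/d³
        = 4 × (6.674 × 10⁻¹¹) × (8.254 × 10³⁶) × (443.1) / (1.295 × 10¹²)³
        = 4.496 × 10⁻⁷ m/s²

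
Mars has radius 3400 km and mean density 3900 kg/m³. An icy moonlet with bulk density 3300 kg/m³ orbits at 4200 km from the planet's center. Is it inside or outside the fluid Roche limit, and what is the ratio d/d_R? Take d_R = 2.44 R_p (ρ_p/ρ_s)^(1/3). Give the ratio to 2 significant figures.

d_R = 2.44 × (3400 km) × (3900/3300)^(1/3) = 8771 km
d/d_R = (4200) / (8771) = 0.48
Since d/d_R < 1, the body is inside the Roche limit.

inside; d/d_R ≈ 0.48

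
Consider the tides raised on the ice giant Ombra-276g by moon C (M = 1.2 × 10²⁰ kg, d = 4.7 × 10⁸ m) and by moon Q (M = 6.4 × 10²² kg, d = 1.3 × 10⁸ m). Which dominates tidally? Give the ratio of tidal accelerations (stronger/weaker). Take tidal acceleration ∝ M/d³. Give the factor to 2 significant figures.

Moon Q, by a factor of ≈ 25000

The tide-raising term goes as M/d³ (the gradient of a 1/d² field).
Moon C: (1.2 × 10²⁰) / (4.7 × 10⁸)³ = 1.156 × 10⁻⁶
Moon Q: (6.4 × 10²²) / (1.3 × 10⁸)³ = 2.913 × 10⁻²
Ratio (larger/smaller) = 25000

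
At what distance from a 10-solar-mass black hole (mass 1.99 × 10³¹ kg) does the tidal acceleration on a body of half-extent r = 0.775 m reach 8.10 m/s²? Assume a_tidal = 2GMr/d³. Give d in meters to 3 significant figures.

2GMr/d³ = a_tidal  ⇒  d = (2GMr / a_tidal)^(1/3)
d = (2 × 6.674×10⁻¹¹ × (1.99 × 10³¹) × (0.775) / (8.10))^(1/3)
  = 6.33 × 10⁶ m

6.33 × 10⁶ m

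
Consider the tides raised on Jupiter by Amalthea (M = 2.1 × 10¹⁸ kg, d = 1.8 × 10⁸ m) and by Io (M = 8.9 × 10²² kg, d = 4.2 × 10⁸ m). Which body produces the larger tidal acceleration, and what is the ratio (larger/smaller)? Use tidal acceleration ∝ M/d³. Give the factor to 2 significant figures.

Io, by a factor of ≈ 3300

Tidal stretch scales as M/d³; compute that for each body.
Amalthea: (2.1 × 10¹⁸) / (1.8 × 10⁸)³ = 3.601 × 10⁻⁷
Io: (8.9 × 10²²) / (4.2 × 10⁸)³ = 1.201 × 10⁻³
Ratio (larger/smaller) = 3300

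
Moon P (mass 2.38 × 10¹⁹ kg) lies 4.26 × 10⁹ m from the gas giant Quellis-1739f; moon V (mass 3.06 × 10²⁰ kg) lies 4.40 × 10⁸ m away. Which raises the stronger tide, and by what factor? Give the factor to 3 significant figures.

Moon V, by a factor of ≈ 11700

Tidal stretch scales as M/d³; compute that for each body.
Moon P: (2.38 × 10¹⁹) / (4.26 × 10⁹)³ = 3.079 × 10⁻¹⁰
Moon V: (3.06 × 10²⁰) / (4.40 × 10⁸)³ = 3.592 × 10⁻⁶
Ratio (larger/smaller) = 11700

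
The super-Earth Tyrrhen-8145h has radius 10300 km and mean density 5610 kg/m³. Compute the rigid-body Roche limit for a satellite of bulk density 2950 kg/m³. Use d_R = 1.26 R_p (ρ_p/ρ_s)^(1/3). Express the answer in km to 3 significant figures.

d_R = 1.26 × 10300 km × (5610/2950)^(1/3)
    = 16100 km

16100 km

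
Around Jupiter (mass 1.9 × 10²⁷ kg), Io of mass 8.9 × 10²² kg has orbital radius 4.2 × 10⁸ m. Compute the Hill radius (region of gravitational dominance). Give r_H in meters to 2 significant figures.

r_H ≈ a (m/3M)^(1/3)
    = (4.2 × 10⁸) × (8.9 × 10²² / (3 × 1.9 × 10²⁷))^(1/3)
    = 1.0 × 10⁷ m

1.0 × 10⁷ m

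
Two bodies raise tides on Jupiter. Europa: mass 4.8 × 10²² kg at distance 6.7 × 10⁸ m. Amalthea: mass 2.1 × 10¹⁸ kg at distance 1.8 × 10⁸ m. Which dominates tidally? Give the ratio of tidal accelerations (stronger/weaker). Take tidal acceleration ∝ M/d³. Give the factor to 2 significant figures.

Europa, by a factor of ≈ 440

Tidal acceleration ∝ M/d³, so compare M/d³ for each.
Europa: (4.8 × 10²²) / (6.7 × 10⁸)³ = 1.596 × 10⁻⁴
Amalthea: (2.1 × 10¹⁸) / (1.8 × 10⁸)³ = 3.601 × 10⁻⁷
Ratio (larger/smaller) = 440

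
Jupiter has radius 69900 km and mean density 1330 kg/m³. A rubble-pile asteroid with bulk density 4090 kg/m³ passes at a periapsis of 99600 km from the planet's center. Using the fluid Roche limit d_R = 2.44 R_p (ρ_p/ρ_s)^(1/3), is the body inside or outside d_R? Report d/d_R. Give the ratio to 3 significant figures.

inside; d/d_R ≈ 0.849

d_R = 2.44 × (69900 km) × (1330/4090)^(1/3) = 1.173 × 10⁵ km
d/d_R = (99600) / (1.173 × 10⁵) = 0.849
Since d/d_R < 1, the body is inside the Roche limit.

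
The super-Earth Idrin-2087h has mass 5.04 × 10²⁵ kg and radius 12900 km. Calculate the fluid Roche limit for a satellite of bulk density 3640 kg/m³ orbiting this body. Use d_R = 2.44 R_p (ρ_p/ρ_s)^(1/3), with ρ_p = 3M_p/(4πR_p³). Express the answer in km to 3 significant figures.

36300 km

ρ_p = 3M_p/(4πR_p³) = 3 × (5.04 × 10²⁵) / (4π × (1.29 × 10⁷ m)³) = 5600 kg/m³
d_R = 2.44 × 12900 km × (5600/3640)^(1/3)
    = 36300 km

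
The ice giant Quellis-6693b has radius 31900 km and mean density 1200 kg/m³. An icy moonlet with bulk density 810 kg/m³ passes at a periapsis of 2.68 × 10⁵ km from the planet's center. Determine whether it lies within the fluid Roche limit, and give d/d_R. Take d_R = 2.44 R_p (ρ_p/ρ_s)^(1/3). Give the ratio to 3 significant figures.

d_R = 2.44 × (31900 km) × (1200/810)^(1/3) = 88730 km
d/d_R = (2.68 × 10⁵) / (88730) = 3.02
Since d/d_R > 1, the body is outside the Roche limit.

outside; d/d_R ≈ 3.02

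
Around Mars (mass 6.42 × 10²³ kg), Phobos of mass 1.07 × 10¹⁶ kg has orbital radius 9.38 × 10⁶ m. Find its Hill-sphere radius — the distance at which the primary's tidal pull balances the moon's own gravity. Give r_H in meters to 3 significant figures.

r_H ≈ a (m/3M)^(1/3)
    = (9.38 × 10⁶) × (1.07 × 10¹⁶ / (3 × 6.42 × 10²³))^(1/3)
    = 1.66 × 10⁴ m

1.66 × 10⁴ m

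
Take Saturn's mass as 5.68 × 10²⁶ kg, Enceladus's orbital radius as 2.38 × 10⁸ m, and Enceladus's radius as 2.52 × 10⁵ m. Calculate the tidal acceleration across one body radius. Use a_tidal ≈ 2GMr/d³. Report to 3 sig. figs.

1.42 × 10⁻³ m/s²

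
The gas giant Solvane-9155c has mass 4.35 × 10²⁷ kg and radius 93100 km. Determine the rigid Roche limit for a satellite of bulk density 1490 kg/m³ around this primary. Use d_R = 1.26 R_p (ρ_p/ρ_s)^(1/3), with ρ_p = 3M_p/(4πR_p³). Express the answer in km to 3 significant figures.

ρ_p = 3M_p/(4πR_p³) = 3 × (4.35 × 10²⁷) / (4π × (9.31 × 10⁷ m)³) = 1290 kg/m³
d_R = 1.26 × 93100 km × (1290/1490)^(1/3)
    = 1.12 × 10⁵ km

1.12 × 10⁵ km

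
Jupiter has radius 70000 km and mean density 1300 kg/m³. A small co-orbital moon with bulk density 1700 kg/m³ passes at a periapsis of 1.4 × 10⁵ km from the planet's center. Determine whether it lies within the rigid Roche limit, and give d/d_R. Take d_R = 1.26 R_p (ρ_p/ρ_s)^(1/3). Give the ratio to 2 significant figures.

d_R = 1.26 × (70000 km) × (1300/1700)^(1/3) = 80660 km
d/d_R = (1.4 × 10⁵) / (80660) = 1.7
Since d/d_R > 1, the body is outside the Roche limit.

outside; d/d_R ≈ 1.7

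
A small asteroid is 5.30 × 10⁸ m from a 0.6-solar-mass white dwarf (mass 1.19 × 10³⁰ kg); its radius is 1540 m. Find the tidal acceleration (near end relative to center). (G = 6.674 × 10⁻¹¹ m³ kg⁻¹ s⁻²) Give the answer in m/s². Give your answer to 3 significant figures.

The tidal stretch is the gradient of GM/d² times the body's extent r, hence the 1/d³ dependence.
Δa = 2GMr/d³
   = 2 × (6.674 × 10⁻¹¹) × (1.19 × 10³⁰) × (1540) / (5.30 × 10⁸)³
   = 1.64 × 10⁻³ m/s²

1.64 × 10⁻³ m/s²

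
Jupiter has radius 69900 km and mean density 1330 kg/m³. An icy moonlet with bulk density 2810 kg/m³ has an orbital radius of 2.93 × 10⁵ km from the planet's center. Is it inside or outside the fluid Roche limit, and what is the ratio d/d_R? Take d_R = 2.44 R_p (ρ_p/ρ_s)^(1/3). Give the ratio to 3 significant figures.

outside; d/d_R ≈ 2.20

d_R = 2.44 × (69900 km) × (1330/2810)^(1/3) = 1.329 × 10⁵ km
d/d_R = (2.93 × 10⁵) / (1.329 × 10⁵) = 2.20
Since d/d_R > 1, the body is outside the Roche limit.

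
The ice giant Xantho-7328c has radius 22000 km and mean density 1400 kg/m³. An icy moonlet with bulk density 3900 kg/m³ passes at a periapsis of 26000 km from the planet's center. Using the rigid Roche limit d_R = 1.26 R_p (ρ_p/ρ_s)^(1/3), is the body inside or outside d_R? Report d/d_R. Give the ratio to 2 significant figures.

d_R = 1.26 × (22000 km) × (1400/3900)^(1/3) = 19700 km
d/d_R = (26000) / (19700) = 1.3
Since d/d_R > 1, the body is outside the Roche limit.

outside; d/d_R ≈ 1.3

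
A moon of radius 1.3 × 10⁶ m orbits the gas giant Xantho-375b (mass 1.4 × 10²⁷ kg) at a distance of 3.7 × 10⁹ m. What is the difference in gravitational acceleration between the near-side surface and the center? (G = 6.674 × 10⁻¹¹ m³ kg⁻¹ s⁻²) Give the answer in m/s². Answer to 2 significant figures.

4.8 × 10⁻⁶ m/s²

Δg = 2GMr/d³
   = 2 × (6.674 × 10⁻¹¹) × (1.4 × 10²⁷) × (1.3 × 10⁶) / (3.7 × 10⁹)³
   = 4.8 × 10⁻⁶ m/s²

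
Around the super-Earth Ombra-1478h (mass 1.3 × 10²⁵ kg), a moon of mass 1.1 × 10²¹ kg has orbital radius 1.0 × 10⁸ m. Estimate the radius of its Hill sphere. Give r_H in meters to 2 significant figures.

r_H ≈ a (m/3M)^(1/3)
    = (1.0 × 10⁸) × (1.1 × 10²¹ / (3 × 1.3 × 10²⁵))^(1/3)
    = 3.0 × 10⁶ m

3.0 × 10⁶ m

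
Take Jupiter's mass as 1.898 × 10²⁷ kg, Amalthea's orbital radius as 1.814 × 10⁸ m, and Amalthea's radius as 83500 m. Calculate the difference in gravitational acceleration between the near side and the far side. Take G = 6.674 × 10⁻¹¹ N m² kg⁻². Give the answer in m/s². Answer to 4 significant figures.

7.088 × 10⁻³ m/s²

Δa = 4GMr/d³
   = 4 × (6.674 × 10⁻¹¹) × (1.898 × 10²⁷) × (83500) / (1.814 × 10⁸)³
   = 7.088 × 10⁻³ m/s²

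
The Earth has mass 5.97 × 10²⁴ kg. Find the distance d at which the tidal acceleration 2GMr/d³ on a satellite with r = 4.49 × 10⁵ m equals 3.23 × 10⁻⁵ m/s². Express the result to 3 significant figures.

2GMr/d³ = a_tidal  ⇒  d = (2GMr / a_tidal)^(1/3)
d = (2 × 6.674×10⁻¹¹ × (5.97 × 10²⁴) × (4.49 × 10⁵) / (3.23 × 10⁻⁵))^(1/3)
  = 2.23 × 10⁸ m

2.23 × 10⁸ m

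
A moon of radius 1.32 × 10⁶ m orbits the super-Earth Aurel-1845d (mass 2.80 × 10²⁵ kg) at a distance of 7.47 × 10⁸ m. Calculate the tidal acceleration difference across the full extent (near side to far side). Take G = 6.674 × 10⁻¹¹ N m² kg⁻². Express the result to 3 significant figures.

Differencing GM/(d−r)² and GM/(d+r)² to first order in r/d gives 4GMr/d³.
Δg = 4GMr/d³
   = 4 × (6.674 × 10⁻¹¹) × (2.80 × 10²⁵) × (1.32 × 10⁶) / (7.47 × 10⁸)³
   = 2.37 × 10⁻⁵ m/s²

2.37 × 10⁻⁵ m/s²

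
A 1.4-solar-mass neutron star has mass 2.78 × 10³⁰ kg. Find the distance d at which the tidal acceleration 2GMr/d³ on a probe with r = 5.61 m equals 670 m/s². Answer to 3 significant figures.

2GMr/d³ = a_tidal  ⇒  d = (2GMr / a_tidal)^(1/3)
d = (2 × 6.674×10⁻¹¹ × (2.78 × 10³⁰) × (5.61) / (670))^(1/3)
  = 1.46 × 10⁶ m

1.46 × 10⁶ m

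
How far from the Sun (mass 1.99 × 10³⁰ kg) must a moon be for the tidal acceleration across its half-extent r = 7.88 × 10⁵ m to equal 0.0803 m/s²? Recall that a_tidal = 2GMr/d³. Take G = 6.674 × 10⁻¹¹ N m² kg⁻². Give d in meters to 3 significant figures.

2GMr/d³ = a_tidal  ⇒  d = (2GMr / a_tidal)^(1/3)
d = (2 × 6.674×10⁻¹¹ × (1.99 × 10³⁰) × (7.88 × 10⁵) / (0.0803))^(1/3)
  = 1.38 × 10⁹ m

1.38 × 10⁹ m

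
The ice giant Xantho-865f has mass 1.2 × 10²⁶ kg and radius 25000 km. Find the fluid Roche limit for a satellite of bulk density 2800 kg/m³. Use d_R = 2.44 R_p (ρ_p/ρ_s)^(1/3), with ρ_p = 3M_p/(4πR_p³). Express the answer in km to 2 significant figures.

53000 km

ρ_p = 3M_p/(4πR_p³) = 3 × (1.2 × 10²⁶) / (4π × (2.5 × 10⁷ m)³) = 1800 kg/m³
d_R = 2.44 × 25000 km × (1800/2800)^(1/3)
    = 53000 km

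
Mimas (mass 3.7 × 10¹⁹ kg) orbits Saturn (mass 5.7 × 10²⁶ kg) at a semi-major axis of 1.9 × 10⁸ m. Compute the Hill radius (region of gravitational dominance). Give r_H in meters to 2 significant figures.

r_H ≈ a (m/3M)^(1/3)
    = (1.9 × 10⁸) × (3.7 × 10¹⁹ / (3 × 5.7 × 10²⁶))^(1/3)
    = 5.3 × 10⁵ m

5.3 × 10⁵ m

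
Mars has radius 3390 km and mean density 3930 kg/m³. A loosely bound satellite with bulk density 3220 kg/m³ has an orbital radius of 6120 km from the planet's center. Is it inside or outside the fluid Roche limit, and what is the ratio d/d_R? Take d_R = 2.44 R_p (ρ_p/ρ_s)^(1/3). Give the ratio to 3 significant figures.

d_R = 2.44 × (3390 km) × (3930/3220)^(1/3) = 8840 km
d/d_R = (6120) / (8840) = 0.692
Since d/d_R < 1, the body is inside the Roche limit.

inside; d/d_R ≈ 0.692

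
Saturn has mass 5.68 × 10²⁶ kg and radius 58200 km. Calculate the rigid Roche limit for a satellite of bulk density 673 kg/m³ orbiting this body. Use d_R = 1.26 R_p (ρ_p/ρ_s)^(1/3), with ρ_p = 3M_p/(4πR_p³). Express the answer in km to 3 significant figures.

ρ_p = 3M_p/(4πR_p³) = 3 × (5.68 × 10²⁶) / (4π × (5.82 × 10⁷ m)³) = 688 kg/m³
d_R = 1.26 × 58200 km × (688/673)^(1/3)
    = 73900 km

73900 km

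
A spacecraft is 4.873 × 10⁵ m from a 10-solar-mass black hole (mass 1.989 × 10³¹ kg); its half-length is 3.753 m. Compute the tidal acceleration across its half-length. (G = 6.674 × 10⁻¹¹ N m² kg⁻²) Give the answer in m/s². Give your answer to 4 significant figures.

8.611 × 10⁴ m/s²

Since r ≪ d, expand the inverse-square field across one radius to get the leading 2GMr/d³ term.
Δa = 2GMr/d³
   = 2 × (6.674 × 10⁻¹¹) × (1.989 × 10³¹) × (3.753) / (4.873 × 10⁵)³
   = 8.611 × 10⁴ m/s²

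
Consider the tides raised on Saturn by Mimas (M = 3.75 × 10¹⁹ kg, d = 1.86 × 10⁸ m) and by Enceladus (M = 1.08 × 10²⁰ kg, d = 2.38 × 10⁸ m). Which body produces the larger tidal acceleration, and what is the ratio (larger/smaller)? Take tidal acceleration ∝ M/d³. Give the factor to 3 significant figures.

Tidal acceleration ∝ M/d³, so compare M/d³ for each.
Mimas: (3.75 × 10¹⁹) / (1.86 × 10⁸)³ = 5.828 × 10⁻⁶
Enceladus: (1.08 × 10²⁰) / (2.38 × 10⁸)³ = 8.011 × 10⁻⁶
Ratio (larger/smaller) = 1.37

Enceladus, by a factor of ≈ 1.37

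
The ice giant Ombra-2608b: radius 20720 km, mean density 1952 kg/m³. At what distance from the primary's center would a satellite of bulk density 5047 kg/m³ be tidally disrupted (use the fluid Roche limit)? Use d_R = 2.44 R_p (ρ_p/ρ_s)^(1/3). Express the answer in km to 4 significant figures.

36840 km

d_R = 2.44 × 20720 km × (1952/5047)^(1/3)
    = 36840 km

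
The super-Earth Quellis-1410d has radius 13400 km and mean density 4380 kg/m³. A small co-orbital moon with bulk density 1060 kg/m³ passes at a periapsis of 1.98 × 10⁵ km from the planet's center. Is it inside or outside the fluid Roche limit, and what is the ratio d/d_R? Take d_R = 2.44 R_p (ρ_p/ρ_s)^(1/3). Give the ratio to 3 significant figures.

outside; d/d_R ≈ 3.77

d_R = 2.44 × (13400 km) × (4380/1060)^(1/3) = 52470 km
d/d_R = (1.98 × 10⁵) / (52470) = 3.77
Since d/d_R > 1, the body is outside the Roche limit.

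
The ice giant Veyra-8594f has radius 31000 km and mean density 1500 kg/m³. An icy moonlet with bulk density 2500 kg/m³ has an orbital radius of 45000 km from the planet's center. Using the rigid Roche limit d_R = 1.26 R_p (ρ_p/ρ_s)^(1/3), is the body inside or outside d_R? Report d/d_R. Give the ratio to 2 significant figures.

d_R = 1.26 × (31000 km) × (1500/2500)^(1/3) = 32940 km
d/d_R = (45000) / (32940) = 1.4
Since d/d_R > 1, the body is outside the Roche limit.

outside; d/d_R ≈ 1.4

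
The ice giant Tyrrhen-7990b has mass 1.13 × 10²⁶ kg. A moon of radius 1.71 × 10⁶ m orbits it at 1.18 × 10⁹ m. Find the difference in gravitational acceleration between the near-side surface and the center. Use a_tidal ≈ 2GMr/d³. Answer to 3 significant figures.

1.57 × 10⁻⁵ m/s²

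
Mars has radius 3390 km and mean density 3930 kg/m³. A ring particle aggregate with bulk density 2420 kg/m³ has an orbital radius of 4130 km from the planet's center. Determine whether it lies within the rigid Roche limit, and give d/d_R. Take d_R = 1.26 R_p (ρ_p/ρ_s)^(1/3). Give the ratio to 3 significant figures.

inside; d/d_R ≈ 0.823

d_R = 1.26 × (3390 km) × (3930/2420)^(1/3) = 5021 km
d/d_R = (4130) / (5021) = 0.823
Since d/d_R < 1, the body is inside the Roche limit.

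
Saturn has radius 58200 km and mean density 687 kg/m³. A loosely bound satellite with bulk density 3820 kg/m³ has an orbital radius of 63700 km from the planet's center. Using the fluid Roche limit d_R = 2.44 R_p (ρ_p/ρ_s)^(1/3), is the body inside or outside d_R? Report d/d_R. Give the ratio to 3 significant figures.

inside; d/d_R ≈ 0.795

d_R = 2.44 × (58200 km) × (687/3820)^(1/3) = 80160 km
d/d_R = (63700) / (80160) = 0.795
Since d/d_R < 1, the body is inside the Roche limit.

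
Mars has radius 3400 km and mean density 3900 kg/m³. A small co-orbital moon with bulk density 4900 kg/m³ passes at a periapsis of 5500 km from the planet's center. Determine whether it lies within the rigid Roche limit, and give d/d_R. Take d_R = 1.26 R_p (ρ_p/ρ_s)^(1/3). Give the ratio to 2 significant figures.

d_R = 1.26 × (3400 km) × (3900/4900)^(1/3) = 3970 km
d/d_R = (5500) / (3970) = 1.4
Since d/d_R > 1, the body is outside the Roche limit.

outside; d/d_R ≈ 1.4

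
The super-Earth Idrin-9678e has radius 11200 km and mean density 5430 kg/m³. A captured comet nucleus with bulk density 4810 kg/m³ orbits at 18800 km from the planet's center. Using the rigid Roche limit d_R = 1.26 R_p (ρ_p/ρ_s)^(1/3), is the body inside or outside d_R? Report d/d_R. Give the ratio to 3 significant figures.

outside; d/d_R ≈ 1.28

d_R = 1.26 × (11200 km) × (5430/4810)^(1/3) = 14690 km
d/d_R = (18800) / (14690) = 1.28
Since d/d_R > 1, the body is outside the Roche limit.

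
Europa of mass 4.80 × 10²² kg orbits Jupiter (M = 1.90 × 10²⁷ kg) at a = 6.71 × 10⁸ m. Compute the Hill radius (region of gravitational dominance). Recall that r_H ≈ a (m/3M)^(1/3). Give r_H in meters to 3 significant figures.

1.37 × 10⁷ m

r_H ≈ a (m/3M)^(1/3)
    = (6.71 × 10⁸) × (4.80 × 10²² / (3 × 1.90 × 10²⁷))^(1/3)
    = 1.37 × 10⁷ m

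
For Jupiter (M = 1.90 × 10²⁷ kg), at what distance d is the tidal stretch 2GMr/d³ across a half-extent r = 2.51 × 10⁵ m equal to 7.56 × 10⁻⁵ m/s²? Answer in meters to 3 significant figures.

2GMr/d³ = a_tidal  ⇒  d = (2GMr / a_tidal)^(1/3)
d = (2 × 6.674×10⁻¹¹ × (1.90 × 10²⁷) × (2.51 × 10⁵) / (7.56 × 10⁻⁵))^(1/3)
  = 9.44 × 10⁸ m

9.44 × 10⁸ m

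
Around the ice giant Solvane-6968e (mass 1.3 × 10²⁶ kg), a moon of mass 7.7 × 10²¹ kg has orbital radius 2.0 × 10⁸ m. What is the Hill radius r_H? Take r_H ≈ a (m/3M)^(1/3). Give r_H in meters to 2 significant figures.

5.4 × 10⁶ m

r_H ≈ a (m/3M)^(1/3)
    = (2.0 × 10⁸) × (7.7 × 10²¹ / (3 × 1.3 × 10²⁶))^(1/3)
    = 5.4 × 10⁶ m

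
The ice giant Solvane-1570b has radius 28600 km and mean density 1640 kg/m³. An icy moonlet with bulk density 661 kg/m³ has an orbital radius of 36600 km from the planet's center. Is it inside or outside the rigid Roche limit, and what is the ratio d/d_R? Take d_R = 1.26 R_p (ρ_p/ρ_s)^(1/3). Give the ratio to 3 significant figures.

d_R = 1.26 × (28600 km) × (1640/661)^(1/3) = 48780 km
d/d_R = (36600) / (48780) = 0.750
Since d/d_R < 1, the body is inside the Roche limit.

inside; d/d_R ≈ 0.750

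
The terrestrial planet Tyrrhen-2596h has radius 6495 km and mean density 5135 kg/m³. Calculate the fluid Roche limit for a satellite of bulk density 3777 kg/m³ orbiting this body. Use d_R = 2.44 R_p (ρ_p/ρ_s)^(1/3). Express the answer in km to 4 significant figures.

d_R = 2.44 × 6495 km × (5135/3777)^(1/3)
    = 17560 km

17560 km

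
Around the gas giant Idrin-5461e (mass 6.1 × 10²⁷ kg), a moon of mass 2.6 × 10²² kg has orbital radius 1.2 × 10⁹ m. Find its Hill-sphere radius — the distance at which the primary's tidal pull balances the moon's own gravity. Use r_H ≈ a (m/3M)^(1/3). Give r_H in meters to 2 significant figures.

r_H ≈ a (m/3M)^(1/3)
    = (1.2 × 10⁹) × (2.6 × 10²² / (3 × 6.1 × 10²⁷))^(1/3)
    = 1.3 × 10⁷ m

1.3 × 10⁷ m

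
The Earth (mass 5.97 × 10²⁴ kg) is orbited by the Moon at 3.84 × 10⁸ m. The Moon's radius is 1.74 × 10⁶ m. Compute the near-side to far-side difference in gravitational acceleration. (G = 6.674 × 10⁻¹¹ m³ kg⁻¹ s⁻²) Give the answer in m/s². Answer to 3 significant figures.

4.90 × 10⁻⁵ m/s²

a_tidal = 4GMr/d³
        = 4 × (6.674 × 10⁻¹¹) × (5.97 × 10²⁴) × (1.74 × 10⁶) / (3.84 × 10⁸)³
        = 4.90 × 10⁻⁵ m/s²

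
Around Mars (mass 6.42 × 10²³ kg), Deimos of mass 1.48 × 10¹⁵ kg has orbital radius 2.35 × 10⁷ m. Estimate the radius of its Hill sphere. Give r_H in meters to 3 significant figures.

r_H ≈ a (m/3M)^(1/3)
    = (2.35 × 10⁷) × (1.48 × 10¹⁵ / (3 × 6.42 × 10²³))^(1/3)
    = 2.15 × 10⁴ m

2.15 × 10⁴ m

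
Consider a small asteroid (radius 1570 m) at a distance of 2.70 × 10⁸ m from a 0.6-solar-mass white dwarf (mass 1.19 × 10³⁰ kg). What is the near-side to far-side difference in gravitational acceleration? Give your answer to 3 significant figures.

2.53 × 10⁻² m/s²

Δa = 4GMr/d³
   = 4 × (6.674 × 10⁻¹¹) × (1.19 × 10³⁰) × (1570) / (2.70 × 10⁸)³
   = 2.53 × 10⁻² m/s²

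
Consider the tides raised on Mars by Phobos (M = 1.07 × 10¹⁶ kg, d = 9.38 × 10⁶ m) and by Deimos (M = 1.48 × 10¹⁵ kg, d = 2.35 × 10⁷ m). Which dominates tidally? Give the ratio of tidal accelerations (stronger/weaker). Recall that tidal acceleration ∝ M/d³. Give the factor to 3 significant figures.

Phobos, by a factor of ≈ 114

Tidal acceleration ∝ M/d³, so compare M/d³ for each.
Phobos: (1.07 × 10¹⁶) / (9.38 × 10⁶)³ = 1.297 × 10⁻⁵
Deimos: (1.48 × 10¹⁵) / (2.35 × 10⁷)³ = 1.140 × 10⁻⁷
Ratio (larger/smaller) = 114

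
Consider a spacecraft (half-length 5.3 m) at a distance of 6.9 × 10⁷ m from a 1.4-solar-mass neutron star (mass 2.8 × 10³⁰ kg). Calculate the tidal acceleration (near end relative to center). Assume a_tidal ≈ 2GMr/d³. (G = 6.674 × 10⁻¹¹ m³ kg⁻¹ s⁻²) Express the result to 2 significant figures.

6.0 × 10⁻³ m/s²

Δg = 2GMr/d³
   = 2 × (6.674 × 10⁻¹¹) × (2.8 × 10³⁰) × (5.3) / (6.9 × 10⁷)³
   = 6.0 × 10⁻³ m/s²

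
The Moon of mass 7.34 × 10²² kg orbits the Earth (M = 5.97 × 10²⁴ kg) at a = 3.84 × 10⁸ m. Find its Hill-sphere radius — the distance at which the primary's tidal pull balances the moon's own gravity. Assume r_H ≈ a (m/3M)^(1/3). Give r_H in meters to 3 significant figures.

r_H ≈ a (m/3M)^(1/3)
    = (3.84 × 10⁸) × (7.34 × 10²² / (3 × 5.97 × 10²⁴))^(1/3)
    = 6.15 × 10⁷ m

6.15 × 10⁷ m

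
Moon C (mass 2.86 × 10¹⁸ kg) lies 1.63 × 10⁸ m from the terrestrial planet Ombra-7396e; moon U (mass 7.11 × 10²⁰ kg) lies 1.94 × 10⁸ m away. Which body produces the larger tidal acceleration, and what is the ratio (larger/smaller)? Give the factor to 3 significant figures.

Compare M/d³ for the two perturbers:
Moon C: (2.86 × 10¹⁸) / (1.63 × 10⁸)³ = 6.604 × 10⁻⁷
Moon U: (7.11 × 10²⁰) / (1.94 × 10⁸)³ = 9.738 × 10⁻⁵
Ratio (larger/smaller) = 147

Moon U, by a factor of ≈ 147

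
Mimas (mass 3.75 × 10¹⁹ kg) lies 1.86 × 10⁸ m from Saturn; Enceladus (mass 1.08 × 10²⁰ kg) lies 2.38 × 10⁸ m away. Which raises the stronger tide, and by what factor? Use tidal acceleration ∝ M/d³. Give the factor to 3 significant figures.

Tidal stretch scales as M/d³; compute that for each body.
Mimas: (3.75 × 10¹⁹) / (1.86 × 10⁸)³ = 5.828 × 10⁻⁶
Enceladus: (1.08 × 10²⁰) / (2.38 × 10⁸)³ = 8.011 × 10⁻⁶
Ratio (larger/smaller) = 1.37

Enceladus, by a factor of ≈ 1.37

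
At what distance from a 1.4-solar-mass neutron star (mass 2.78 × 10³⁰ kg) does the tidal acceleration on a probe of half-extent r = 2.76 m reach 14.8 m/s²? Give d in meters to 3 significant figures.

2GMr/d³ = a_tidal  ⇒  d = (2GMr / a_tidal)^(1/3)
d = (2 × 6.674×10⁻¹¹ × (2.78 × 10³⁰) × (2.76) / (14.8))^(1/3)
  = 4.11 × 10⁶ m

4.11 × 10⁶ m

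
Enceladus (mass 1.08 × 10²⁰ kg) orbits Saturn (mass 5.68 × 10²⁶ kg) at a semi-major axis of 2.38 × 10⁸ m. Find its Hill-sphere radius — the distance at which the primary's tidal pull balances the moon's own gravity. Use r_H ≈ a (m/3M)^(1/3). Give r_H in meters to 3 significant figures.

9.49 × 10⁵ m

r_H ≈ a (m/3M)^(1/3)
    = (2.38 × 10⁸) × (1.08 × 10²⁰ / (3 × 5.68 × 10²⁶))^(1/3)
    = 9.49 × 10⁵ m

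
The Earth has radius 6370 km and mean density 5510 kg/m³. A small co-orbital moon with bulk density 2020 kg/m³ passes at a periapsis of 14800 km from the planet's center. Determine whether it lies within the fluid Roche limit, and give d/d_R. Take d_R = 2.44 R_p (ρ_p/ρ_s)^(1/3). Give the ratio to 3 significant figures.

inside; d/d_R ≈ 0.681

d_R = 2.44 × (6370 km) × (5510/2020)^(1/3) = 21720 km
d/d_R = (14800) / (21720) = 0.681
Since d/d_R < 1, the body is inside the Roche limit.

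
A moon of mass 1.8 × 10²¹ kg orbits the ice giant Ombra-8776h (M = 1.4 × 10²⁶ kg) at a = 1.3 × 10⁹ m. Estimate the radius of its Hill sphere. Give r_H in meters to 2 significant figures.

r_H ≈ a (m/3M)^(1/3)
    = (1.3 × 10⁹) × (1.8 × 10²¹ / (3 × 1.4 × 10²⁶))^(1/3)
    = 2.1 × 10⁷ m

2.1 × 10⁷ m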